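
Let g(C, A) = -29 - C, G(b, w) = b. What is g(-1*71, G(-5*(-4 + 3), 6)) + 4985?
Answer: 5027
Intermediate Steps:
g(-1*71, G(-5*(-4 + 3), 6)) + 4985 = (-29 - (-1)*71) + 4985 = (-29 - 1*(-71)) + 4985 = (-29 + 71) + 4985 = 42 + 4985 = 5027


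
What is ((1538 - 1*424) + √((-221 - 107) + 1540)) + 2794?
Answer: 3908 + 2*√303 ≈ 3942.8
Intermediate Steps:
((1538 - 1*424) + √((-221 - 107) + 1540)) + 2794 = ((1538 - 424) + √(-328 + 1540)) + 2794 = (1114 + √1212) + 2794 = (1114 + 2*√303) + 2794 = 3908 + 2*√303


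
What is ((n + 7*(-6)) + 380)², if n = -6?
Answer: 110224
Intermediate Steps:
((n + 7*(-6)) + 380)² = ((-6 + 7*(-6)) + 380)² = ((-6 - 42) + 380)² = (-48 + 380)² = 332² = 110224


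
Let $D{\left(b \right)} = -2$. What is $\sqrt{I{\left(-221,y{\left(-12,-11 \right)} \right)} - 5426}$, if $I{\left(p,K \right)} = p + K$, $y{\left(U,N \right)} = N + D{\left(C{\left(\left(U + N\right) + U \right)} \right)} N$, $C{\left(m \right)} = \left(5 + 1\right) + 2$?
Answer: $2 i \sqrt{1409} \approx 75.073 i$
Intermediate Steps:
$C{\left(m \right)} = 8$ ($C{\left(m \right)} = 6 + 2 = 8$)
$y{\left(U,N \right)} = - N$ ($y{\left(U,N \right)} = N - 2 N = - N$)
$I{\left(p,K \right)} = K + p$
$\sqrt{I{\left(-221,y{\left(-12,-11 \right)} \right)} - 5426} = \sqrt{\left(\left(-1\right) \left(-11\right) - 221\right) - 5426} = \sqrt{\left(11 - 221\right) - 5426} = \sqrt{-210 - 5426} = \sqrt{-5636} = 2 i \sqrt{1409}$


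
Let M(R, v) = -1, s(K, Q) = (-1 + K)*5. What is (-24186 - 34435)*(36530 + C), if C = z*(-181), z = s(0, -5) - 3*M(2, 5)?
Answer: -2162645932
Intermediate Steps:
s(K, Q) = -5 + 5*K
z = -2 (z = (-5 + 5*0) - 3*(-1) = (-5 + 0) + 3 = -5 + 3 = -2)
C = 362 (C = -2*(-181) = 362)
(-24186 - 34435)*(36530 + C) = (-24186 - 34435)*(36530 + 362) = -58621*36892 = -2162645932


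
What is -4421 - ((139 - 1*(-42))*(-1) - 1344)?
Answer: -2896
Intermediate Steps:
-4421 - ((139 - 1*(-42))*(-1) - 1344) = -4421 - ((139 + 42)*(-1) - 1344) = -4421 - (181*(-1) - 1344) = -4421 - (-181 - 1344) = -4421 - 1*(-1525) = -4421 + 1525 = -2896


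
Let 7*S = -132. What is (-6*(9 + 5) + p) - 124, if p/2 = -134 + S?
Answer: -3596/7 ≈ -513.71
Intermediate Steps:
S = -132/7 (S = (⅐)*(-132) = -132/7 ≈ -18.857)
p = -2140/7 (p = 2*(-134 - 132/7) = 2*(-1070/7) = -2140/7 ≈ -305.71)
(-6*(9 + 5) + p) - 124 = (-6*(9 + 5) - 2140/7) - 124 = (-6*14 - 2140/7) - 124 = (-84 - 2140/7) - 124 = -2728/7 - 124 = -3596/7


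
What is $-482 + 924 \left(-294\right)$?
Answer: $-272138$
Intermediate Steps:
$-482 + 924 \left(-294\right) = -482 - 271656 = -272138$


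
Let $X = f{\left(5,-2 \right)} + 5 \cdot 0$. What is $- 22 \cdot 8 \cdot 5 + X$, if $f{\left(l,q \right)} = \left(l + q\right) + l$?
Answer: $-872$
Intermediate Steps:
$f{\left(l,q \right)} = q + 2 l$
$X = 8$ ($X = \left(-2 + 2 \cdot 5\right) + 5 \cdot 0 = \left(-2 + 10\right) + 0 = 8 + 0 = 8$)
$- 22 \cdot 8 \cdot 5 + X = - 22 \cdot 8 \cdot 5 + 8 = \left(-22\right) 40 + 8 = -880 + 8 = -872$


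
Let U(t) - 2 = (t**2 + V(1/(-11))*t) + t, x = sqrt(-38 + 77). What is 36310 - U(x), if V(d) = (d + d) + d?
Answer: 36269 - 8*sqrt(39)/11 ≈ 36264.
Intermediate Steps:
x = sqrt(39) ≈ 6.2450
V(d) = 3*d (V(d) = 2*d + d = 3*d)
U(t) = 2 + t**2 + 8*t/11 (U(t) = 2 + ((t**2 + (3/(-11))*t) + t) = 2 + ((t**2 + (3*(-1/11))*t) + t) = 2 + ((t**2 - 3*t/11) + t) = 2 + (t**2 + 8*t/11) = 2 + t**2 + 8*t/11)
36310 - U(x) = 36310 - (2 + (sqrt(39))**2 + 8*sqrt(39)/11) = 36310 - (2 + 39 + 8*sqrt(39)/11) = 36310 - (41 + 8*sqrt(39)/11) = 36310 + (-41 - 8*sqrt(39)/11) = 36269 - 8*sqrt(39)/11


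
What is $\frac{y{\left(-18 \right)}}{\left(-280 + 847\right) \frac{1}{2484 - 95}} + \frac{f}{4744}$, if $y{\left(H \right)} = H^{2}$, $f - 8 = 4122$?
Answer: $\frac{22681287}{16604} \approx 1366.0$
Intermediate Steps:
$f = 4130$ ($f = 8 + 4122 = 4130$)
$\frac{y{\left(-18 \right)}}{\left(-280 + 847\right) \frac{1}{2484 - 95}} + \frac{f}{4744} = \frac{\left(-18\right)^{2}}{\left(-280 + 847\right) \frac{1}{2484 - 95}} + \frac{4130}{4744} = \frac{324}{567 \cdot \frac{1}{2389}} + 4130 \cdot \frac{1}{4744} = \frac{324}{567 \cdot \frac{1}{2389}} + \frac{2065}{2372} = \frac{324}{\frac{567}{2389}} + \frac{2065}{2372} = 324 \cdot \frac{2389}{567} + \frac{2065}{2372} = \frac{9556}{7} + \frac{2065}{2372} = \frac{22681287}{16604}$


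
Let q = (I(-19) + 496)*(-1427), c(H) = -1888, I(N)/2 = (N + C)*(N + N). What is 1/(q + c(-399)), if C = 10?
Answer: -1/1685748 ≈ -5.9321e-7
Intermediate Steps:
I(N) = 4*N*(10 + N) (I(N) = 2*((N + 10)*(N + N)) = 2*((10 + N)*(2*N)) = 2*(2*N*(10 + N)) = 4*N*(10 + N))
q = -1683860 (q = (4*(-19)*(10 - 19) + 496)*(-1427) = (4*(-19)*(-9) + 496)*(-1427) = (684 + 496)*(-1427) = 1180*(-1427) = -1683860)
1/(q + c(-399)) = 1/(-1683860 - 1888) = 1/(-1685748) = -1/1685748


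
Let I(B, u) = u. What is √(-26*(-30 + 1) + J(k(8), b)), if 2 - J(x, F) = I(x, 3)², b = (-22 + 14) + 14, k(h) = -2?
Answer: 3*√83 ≈ 27.331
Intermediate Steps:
b = 6 (b = -8 + 14 = 6)
J(x, F) = -7 (J(x, F) = 2 - 1*3² = 2 - 1*9 = 2 - 9 = -7)
√(-26*(-30 + 1) + J(k(8), b)) = √(-26*(-30 + 1) - 7) = √(-26*(-29) - 7) = √(754 - 7) = √747 = 3*√83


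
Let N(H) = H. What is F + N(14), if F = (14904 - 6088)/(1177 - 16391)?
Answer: 102090/7607 ≈ 13.421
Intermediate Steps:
F = -4408/7607 (F = 8816/(-15214) = 8816*(-1/15214) = -4408/7607 ≈ -0.57947)
F + N(14) = -4408/7607 + 14 = 102090/7607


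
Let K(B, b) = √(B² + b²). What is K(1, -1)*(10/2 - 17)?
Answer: -12*√2 ≈ -16.971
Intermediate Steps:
K(1, -1)*(10/2 - 17) = √(1² + (-1)²)*(10/2 - 17) = √(1 + 1)*(10*(½) - 17) = √2*(5 - 17) = √2*(-12) = -12*√2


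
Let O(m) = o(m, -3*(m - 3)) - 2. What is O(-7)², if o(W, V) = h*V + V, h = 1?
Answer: 3364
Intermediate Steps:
o(W, V) = 2*V (o(W, V) = 1*V + V = V + V = 2*V)
O(m) = 16 - 6*m (O(m) = 2*(-3*(m - 3)) - 2 = 2*(-3*(-3 + m)) - 2 = 2*(9 - 3*m) - 2 = (18 - 6*m) - 2 = 16 - 6*m)
O(-7)² = (16 - 6*(-7))² = (16 + 42)² = 58² = 3364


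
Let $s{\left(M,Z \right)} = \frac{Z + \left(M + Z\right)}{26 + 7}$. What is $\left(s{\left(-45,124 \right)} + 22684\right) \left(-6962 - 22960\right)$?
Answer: $- \frac{7468281850}{11} \approx -6.7893 \cdot 10^{8}$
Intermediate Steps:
$s{\left(M,Z \right)} = \frac{M}{33} + \frac{2 Z}{33}$ ($s{\left(M,Z \right)} = \frac{M + 2 Z}{33} = \left(M + 2 Z\right) \frac{1}{33} = \frac{M}{33} + \frac{2 Z}{33}$)
$\left(s{\left(-45,124 \right)} + 22684\right) \left(-6962 - 22960\right) = \left(\left(\frac{1}{33} \left(-45\right) + \frac{2}{33} \cdot 124\right) + 22684\right) \left(-6962 - 22960\right) = \left(\left(- \frac{15}{11} + \frac{248}{33}\right) + 22684\right) \left(-29922\right) = \left(\frac{203}{33} + 22684\right) \left(-29922\right) = \frac{748775}{33} \left(-29922\right) = - \frac{7468281850}{11}$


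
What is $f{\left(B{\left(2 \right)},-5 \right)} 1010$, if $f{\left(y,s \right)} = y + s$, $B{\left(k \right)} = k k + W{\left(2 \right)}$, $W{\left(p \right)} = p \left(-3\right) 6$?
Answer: $-37370$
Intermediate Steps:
$W{\left(p \right)} = - 18 p$ ($W{\left(p \right)} = - 3 p 6 = - 18 p$)
$B{\left(k \right)} = -36 + k^{2}$ ($B{\left(k \right)} = k k - 36 = k^{2} - 36 = -36 + k^{2}$)
$f{\left(y,s \right)} = s + y$
$f{\left(B{\left(2 \right)},-5 \right)} 1010 = \left(-5 - \left(36 - 2^{2}\right)\right) 1010 = \left(-5 + \left(-36 + 4\right)\right) 1010 = \left(-5 - 32\right) 1010 = \left(-37\right) 1010 = -37370$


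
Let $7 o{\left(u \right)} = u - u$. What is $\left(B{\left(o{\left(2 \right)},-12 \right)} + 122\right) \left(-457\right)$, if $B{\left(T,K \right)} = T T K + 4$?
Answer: $-57582$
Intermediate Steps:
$o{\left(u \right)} = 0$ ($o{\left(u \right)} = \frac{u - u}{7} = \frac{1}{7} \cdot 0 = 0$)
$B{\left(T,K \right)} = 4 + K T^{2}$ ($B{\left(T,K \right)} = T^{2} K + 4 = K T^{2} + 4 = 4 + K T^{2}$)
$\left(B{\left(o{\left(2 \right)},-12 \right)} + 122\right) \left(-457\right) = \left(\left(4 - 12 \cdot 0^{2}\right) + 122\right) \left(-457\right) = \left(\left(4 - 0\right) + 122\right) \left(-457\right) = \left(\left(4 + 0\right) + 122\right) \left(-457\right) = \left(4 + 122\right) \left(-457\right) = 126 \left(-457\right) = -57582$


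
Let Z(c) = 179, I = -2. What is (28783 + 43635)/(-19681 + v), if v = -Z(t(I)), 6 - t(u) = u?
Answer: -36209/9930 ≈ -3.6464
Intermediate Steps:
t(u) = 6 - u
v = -179 (v = -1*179 = -179)
(28783 + 43635)/(-19681 + v) = (28783 + 43635)/(-19681 - 179) = 72418/(-19860) = 72418*(-1/19860) = -36209/9930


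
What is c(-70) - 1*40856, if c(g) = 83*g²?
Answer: 365844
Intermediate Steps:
c(-70) - 1*40856 = 83*(-70)² - 1*40856 = 83*4900 - 40856 = 406700 - 40856 = 365844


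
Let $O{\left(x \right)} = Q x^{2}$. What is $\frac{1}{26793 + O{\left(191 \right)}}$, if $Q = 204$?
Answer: $\frac{1}{7468917} \approx 1.3389 \cdot 10^{-7}$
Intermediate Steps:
$O{\left(x \right)} = 204 x^{2}$
$\frac{1}{26793 + O{\left(191 \right)}} = \frac{1}{26793 + 204 \cdot 191^{2}} = \frac{1}{26793 + 204 \cdot 36481} = \frac{1}{26793 + 7442124} = \frac{1}{7468917}$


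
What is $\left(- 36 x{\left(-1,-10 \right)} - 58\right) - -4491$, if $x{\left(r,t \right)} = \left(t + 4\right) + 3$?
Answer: $4541$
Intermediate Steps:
$x{\left(r,t \right)} = 7 + t$ ($x{\left(r,t \right)} = \left(4 + t\right) + 3 = 7 + t$)
$\left(- 36 x{\left(-1,-10 \right)} - 58\right) - -4491 = \left(- 36 \left(7 - 10\right) - 58\right) - -4491 = \left(\left(-36\right) \left(-3\right) - 58\right) + 4491 = \left(108 - 58\right) + 4491 = 50 + 4491 = 4541$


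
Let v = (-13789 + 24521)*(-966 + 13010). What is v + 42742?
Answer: 129298950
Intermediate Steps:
v = 129256208 (v = 10732*12044 = 129256208)
v + 42742 = 129256208 + 42742 = 129298950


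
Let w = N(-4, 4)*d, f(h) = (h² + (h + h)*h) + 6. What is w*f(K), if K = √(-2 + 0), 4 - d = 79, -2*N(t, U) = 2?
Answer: 0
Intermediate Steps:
N(t, U) = -1 (N(t, U) = -½*2 = -1)
d = -75 (d = 4 - 1*79 = 4 - 79 = -75)
K = I*√2 (K = √(-2) = I*√2 ≈ 1.4142*I)
f(h) = 6 + 3*h² (f(h) = (h² + (2*h)*h) + 6 = (h² + 2*h²) + 6 = 3*h² + 6 = 6 + 3*h²)
w = 75 (w = -1*(-75) = 75)
w*f(K) = 75*(6 + 3*(I*√2)²) = 75*(6 + 3*(-2)) = 75*(6 - 6) = 75*0 = 0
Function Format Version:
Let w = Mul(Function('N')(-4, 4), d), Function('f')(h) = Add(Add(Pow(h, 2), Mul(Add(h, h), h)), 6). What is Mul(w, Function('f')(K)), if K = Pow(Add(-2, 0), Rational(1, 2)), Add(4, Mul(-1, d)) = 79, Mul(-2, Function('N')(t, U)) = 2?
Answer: 0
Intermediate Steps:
Function('N')(t, U) = -1 (Function('N')(t, U) = Mul(Rational(-1, 2), 2) = -1)
d = -75 (d = Add(4, Mul(-1, 79)) = Add(4, -79) = -75)
K = Mul(I, Pow(2, Rational(1, 2))) (K = Pow(-2, Rational(1, 2)) = Mul(I, Pow(2, Rational(1, 2))) ≈ Mul(1.4142, I))
Function('f')(h) = Add(6, Mul(3, Pow(h, 2))) (Function('f')(h) = Add(Add(Pow(h, 2), Mul(Mul(2, h), h)), 6) = Add(Add(Pow(h, 2), Mul(2, Pow(h, 2))), 6) = Add(Mul(3, Pow(h, 2)), 6) = Add(6, Mul(3, Pow(h, 2))))
w = 75 (w = Mul(-1, -75) = 75)
Mul(w, Function('f')(K)) = Mul(75, Add(6, Mul(3, Pow(Mul(I, Pow(2, Rational(1, 2))), 2)))) = Mul(75, Add(6, Mul(3, -2))) = Mul(75, Add(6, -6)) = Mul(75, 0) = 0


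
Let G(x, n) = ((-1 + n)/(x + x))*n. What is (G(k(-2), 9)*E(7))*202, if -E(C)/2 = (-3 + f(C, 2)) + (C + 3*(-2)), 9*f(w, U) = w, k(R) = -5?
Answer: -17776/5 ≈ -3555.2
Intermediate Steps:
f(w, U) = w/9
E(C) = 18 - 20*C/9 (E(C) = -2*((-3 + C/9) + (C + 3*(-2))) = -2*((-3 + C/9) + (C - 6)) = -2*((-3 + C/9) + (-6 + C)) = -2*(-9 + 10*C/9) = 18 - 20*C/9)
G(x, n) = n*(-1 + n)/(2*x) (G(x, n) = ((-1 + n)/((2*x)))*n = ((-1 + n)*(1/(2*x)))*n = ((-1 + n)/(2*x))*n = n*(-1 + n)/(2*x))
(G(k(-2), 9)*E(7))*202 = (((½)*9*(-1 + 9)/(-5))*(18 - 20/9*7))*202 = (((½)*9*(-⅕)*8)*(18 - 140/9))*202 = -36/5*22/9*202 = -88/5*202 = -17776/5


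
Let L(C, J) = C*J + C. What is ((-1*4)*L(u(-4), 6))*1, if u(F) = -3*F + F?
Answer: -224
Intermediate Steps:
u(F) = -2*F
L(C, J) = C + C*J
((-1*4)*L(u(-4), 6))*1 = ((-1*4)*((-2*(-4))*(1 + 6)))*1 = -32*7*1 = -4*56*1 = -224*1 = -224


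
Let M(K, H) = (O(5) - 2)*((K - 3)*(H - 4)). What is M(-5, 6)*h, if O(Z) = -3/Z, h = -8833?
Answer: -1837264/5 ≈ -3.6745e+5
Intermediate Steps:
M(K, H) = -13*(-4 + H)*(-3 + K)/5 (M(K, H) = (-3/5 - 2)*((K - 3)*(H - 4)) = (-3*⅕ - 2)*((-3 + K)*(-4 + H)) = (-⅗ - 2)*((-4 + H)*(-3 + K)) = -13*(-4 + H)*(-3 + K)/5)
M(-5, 6)*h = (-156/5 + (39/5)*6 + (52/5)*(-5) - 13/5*6*(-5))*(-8833) = (-156/5 + 234/5 - 52 + 78)*(-8833) = (208/5)*(-8833) = -1837264/5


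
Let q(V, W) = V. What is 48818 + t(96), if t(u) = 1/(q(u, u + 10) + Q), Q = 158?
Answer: 12399773/254 ≈ 48818.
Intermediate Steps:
t(u) = 1/(158 + u) (t(u) = 1/(u + 158) = 1/(158 + u))
48818 + t(96) = 48818 + 1/(158 + 96) = 48818 + 1/254 = 12399773/254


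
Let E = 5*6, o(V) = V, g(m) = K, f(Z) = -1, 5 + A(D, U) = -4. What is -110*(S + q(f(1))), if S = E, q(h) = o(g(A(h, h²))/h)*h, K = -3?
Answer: -2970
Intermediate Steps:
A(D, U) = -9 (A(D, U) = -5 - 4 = -9)
g(m) = -3
E = 30
q(h) = -3 (q(h) = (-3/h)*h = -3)
S = 30
-110*(S + q(f(1))) = -110*(30 - 3) = -110*27 = -2970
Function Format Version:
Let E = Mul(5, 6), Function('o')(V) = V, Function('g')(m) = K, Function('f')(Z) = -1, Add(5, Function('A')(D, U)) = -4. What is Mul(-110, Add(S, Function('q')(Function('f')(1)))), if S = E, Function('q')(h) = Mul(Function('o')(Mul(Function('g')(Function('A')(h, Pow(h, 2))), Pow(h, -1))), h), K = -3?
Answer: -2970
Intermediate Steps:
Function('A')(D, U) = -9 (Function('A')(D, U) = Add(-5, -4) = -9)
Function('g')(m) = -3
E = 30
Function('q')(h) = -3 (Function('q')(h) = Mul(Mul(-3, Pow(h, -1)), h) = -3)
S = 30
Mul(-110, Add(S, Function('q')(Function('f')(1)))) = Mul(-110, Add(30, -3)) = Mul(-110, 27) = -2970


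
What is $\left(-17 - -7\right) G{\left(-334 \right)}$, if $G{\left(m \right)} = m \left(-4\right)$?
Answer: $-13360$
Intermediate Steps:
$G{\left(m \right)} = - 4 m$
$\left(-17 - -7\right) G{\left(-334 \right)} = \left(-17 - -7\right) \left(\left(-4\right) \left(-334\right)\right) = \left(-17 + 7\right) 1336 = \left(-10\right) 1336 = -13360$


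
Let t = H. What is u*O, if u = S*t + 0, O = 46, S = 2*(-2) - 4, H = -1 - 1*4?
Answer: 1840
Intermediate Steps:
H = -5 (H = -1 - 4 = -5)
S = -8 (S = -4 - 4 = -8)
t = -5
u = 40 (u = -8*(-5) + 0 = 40 + 0 = 40)
u*O = 40*46 = 1840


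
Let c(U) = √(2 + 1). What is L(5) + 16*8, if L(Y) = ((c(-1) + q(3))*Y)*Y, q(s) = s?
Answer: 203 + 25*√3 ≈ 246.30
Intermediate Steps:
c(U) = √3
L(Y) = Y²*(3 + √3) (L(Y) = ((√3 + 3)*Y)*Y = ((3 + √3)*Y)*Y = (Y*(3 + √3))*Y = Y²*(3 + √3))
L(5) + 16*8 = 5²*(3 + √3) + 16*8 = 25*(3 + √3) + 128 = (75 + 25*√3) + 128 = 203 + 25*√3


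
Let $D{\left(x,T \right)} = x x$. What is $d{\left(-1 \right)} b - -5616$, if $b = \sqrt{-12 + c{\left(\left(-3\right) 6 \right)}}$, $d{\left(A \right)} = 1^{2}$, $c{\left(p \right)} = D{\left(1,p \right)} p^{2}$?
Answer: $5616 + 2 \sqrt{78} \approx 5633.7$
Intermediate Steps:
$D{\left(x,T \right)} = x^{2}$
$c{\left(p \right)} = p^{2}$ ($c{\left(p \right)} = 1^{2} p^{2} = 1 p^{2} = p^{2}$)
$d{\left(A \right)} = 1$
$b = 2 \sqrt{78}$ ($b = \sqrt{-12 + \left(\left(-3\right) 6\right)^{2}} = \sqrt{-12 + \left(-18\right)^{2}} = \sqrt{-12 + 324} = \sqrt{312} = 2 \sqrt{78} \approx 17.664$)
$d{\left(-1 \right)} b - -5616 = 1 \cdot 2 \sqrt{78} - -5616 = 2 \sqrt{78} + 5616 = 5616 + 2 \sqrt{78}$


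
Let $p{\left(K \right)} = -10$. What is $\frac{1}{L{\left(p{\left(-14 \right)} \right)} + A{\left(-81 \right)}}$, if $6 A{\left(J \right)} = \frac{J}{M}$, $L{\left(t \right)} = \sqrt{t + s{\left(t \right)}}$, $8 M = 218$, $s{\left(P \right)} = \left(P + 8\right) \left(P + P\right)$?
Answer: $\frac{981}{58919} + \frac{11881 \sqrt{30}}{353514} \approx 0.20073$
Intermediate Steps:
$s{\left(P \right)} = 2 P \left(8 + P\right)$ ($s{\left(P \right)} = \left(8 + P\right) 2 P = 2 P \left(8 + P\right)$)
$M = \frac{109}{4}$ ($M = \frac{1}{8} \cdot 218 = \frac{109}{4} \approx 27.25$)
$L{\left(t \right)} = \sqrt{t + 2 t \left(8 + t\right)}$
$A{\left(J \right)} = \frac{2 J}{327}$ ($A{\left(J \right)} = \frac{J \frac{1}{\frac{109}{4}}}{6} = \frac{J \frac{4}{109}}{6} = \frac{\frac{4}{109} J}{6} = \frac{2 J}{327}$)
$\frac{1}{L{\left(p{\left(-14 \right)} \right)} + A{\left(-81 \right)}} = \frac{1}{\sqrt{- 10 \left(17 + 2 \left(-10\right)\right)} + \frac{2}{327} \left(-81\right)} = \frac{1}{\sqrt{- 10 \left(17 - 20\right)} - \frac{54}{109}} = \frac{1}{\sqrt{\left(-10\right) \left(-3\right)} - \frac{54}{109}} = \frac{1}{\sqrt{30} - \frac{54}{109}} = \frac{1}{- \frac{54}{109} + \sqrt{30}}$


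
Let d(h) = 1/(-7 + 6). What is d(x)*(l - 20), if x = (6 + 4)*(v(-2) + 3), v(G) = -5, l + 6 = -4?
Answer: 30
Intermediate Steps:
l = -10 (l = -6 - 4 = -10)
x = -20 (x = (6 + 4)*(-5 + 3) = 10*(-2) = -20)
d(h) = -1 (d(h) = 1/(-1) = -1)
d(x)*(l - 20) = -(-10 - 20) = -1*(-30) = 30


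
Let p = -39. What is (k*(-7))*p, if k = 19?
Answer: 5187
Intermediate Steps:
(k*(-7))*p = (19*(-7))*(-39) = -133*(-39) = 5187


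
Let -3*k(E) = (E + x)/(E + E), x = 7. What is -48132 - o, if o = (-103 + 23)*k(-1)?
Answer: -48052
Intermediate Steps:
k(E) = -(7 + E)/(6*E) (k(E) = -(E + 7)/(3*(E + E)) = -(7 + E)/(3*(2*E)) = -(7 + E)*1/(2*E)/3 = -(7 + E)/(6*E))
o = -80 (o = (-103 + 23)*((⅙)*(-7 - 1*(-1))/(-1)) = -40*(-1)*(-7 + 1)/3 = -40*(-1)*(-6)/3 = -80*1 = -80)
-48132 - o = -48132 - 1*(-80) = -48132 + 80 = -48052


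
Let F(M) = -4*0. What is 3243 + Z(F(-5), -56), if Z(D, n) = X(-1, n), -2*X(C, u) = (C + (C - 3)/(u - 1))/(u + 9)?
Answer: 17375941/5358 ≈ 3243.0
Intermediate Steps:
F(M) = 0
X(C, u) = -(C + (-3 + C)/(-1 + u))/(2*(9 + u)) (X(C, u) = -(C + (C - 3)/(u - 1))/(2*(u + 9)) = -(C + (-3 + C)/(-1 + u))/(2*(9 + u)))
Z(D, n) = (3 + n)/(2*(-9 + n**2 + 8*n)) (Z(D, n) = (3 - 1*(-1)*n)/(2*(-9 + n**2 + 8*n)) = (3 + n)/(2*(-9 + n**2 + 8*n)))
3243 + Z(F(-5), -56) = 3243 + (3 - 56)/(2*(-9 + (-56)**2 + 8*(-56))) = 3243 + (1/2)*(-53)/(-9 + 3136 - 448) = 3243 + (1/2)*(-53)/2679 = 3243 + (1/2)*(1/2679)*(-53) = 3243 - 53/5358 = 17375941/5358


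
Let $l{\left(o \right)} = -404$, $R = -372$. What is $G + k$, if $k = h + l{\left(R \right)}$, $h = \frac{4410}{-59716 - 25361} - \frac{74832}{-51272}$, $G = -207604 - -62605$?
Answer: $- \frac{8809050345679}{60584277} \approx -1.454 \cdot 10^{5}$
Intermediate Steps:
$G = -144999$ ($G = -207604 + 62605 = -144999$)
$h = \frac{85282952}{60584277}$ ($h = \frac{4410}{-59716 - 25361} - - \frac{9354}{6409} = \frac{4410}{-85077} + \frac{9354}{6409} = 4410 \left(- \frac{1}{85077}\right) + \frac{9354}{6409} = - \frac{490}{9453} + \frac{9354}{6409} = \frac{85282952}{60584277} \approx 1.4077$)
$k = - \frac{24390764956}{60584277}$ ($k = \frac{85282952}{60584277} - 404 = - \frac{24390764956}{60584277} \approx -402.59$)
$G + k = -144999 - \frac{24390764956}{60584277} = - \frac{8809050345679}{60584277}$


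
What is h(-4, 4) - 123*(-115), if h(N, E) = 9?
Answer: 14154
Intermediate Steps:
h(-4, 4) - 123*(-115) = 9 - 123*(-115) = 9 + 14145 = 14154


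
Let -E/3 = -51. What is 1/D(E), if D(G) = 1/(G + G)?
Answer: 306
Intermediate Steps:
E = 153 (E = -3*(-51) = 153)
D(G) = 1/(2*G)
1/D(E) = 1/((½)/153) = 1/((½)*(1/153)) = 1/(1/306) = 306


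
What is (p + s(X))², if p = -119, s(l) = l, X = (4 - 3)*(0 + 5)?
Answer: 12996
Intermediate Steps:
X = 5 (X = 1*5 = 5)
(p + s(X))² = (-119 + 5)² = (-114)² = 12996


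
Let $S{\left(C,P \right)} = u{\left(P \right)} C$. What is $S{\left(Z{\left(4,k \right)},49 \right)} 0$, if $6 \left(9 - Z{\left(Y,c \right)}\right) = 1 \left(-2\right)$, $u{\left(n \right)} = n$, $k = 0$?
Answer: $0$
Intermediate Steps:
$Z{\left(Y,c \right)} = \frac{28}{3}$ ($Z{\left(Y,c \right)} = 9 - \frac{1 \left(-2\right)}{6} = 9 - - \frac{1}{3} = 9 + \frac{1}{3} = \frac{28}{3}$)
$S{\left(C,P \right)} = C P$ ($S{\left(C,P \right)} = P C = C P$)
$S{\left(Z{\left(4,k \right)},49 \right)} 0 = \frac{28}{3} \cdot 49 \cdot 0 = \frac{1372}{3} \cdot 0 = 0$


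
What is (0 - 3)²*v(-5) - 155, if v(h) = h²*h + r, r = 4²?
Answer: -1136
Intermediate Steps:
r = 16
v(h) = 16 + h³ (v(h) = h²*h + 16 = h³ + 16 = 16 + h³)
(0 - 3)²*v(-5) - 155 = (0 - 3)²*(16 + (-5)³) - 155 = (-3)²*(16 - 125) - 155 = 9*(-109) - 155 = -981 - 155 = -1136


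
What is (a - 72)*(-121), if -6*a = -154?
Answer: 16819/3 ≈ 5606.3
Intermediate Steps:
a = 77/3 (a = -1/6*(-154) = 77/3 ≈ 25.667)
(a - 72)*(-121) = (77/3 - 72)*(-121) = -139/3*(-121) = 16819/3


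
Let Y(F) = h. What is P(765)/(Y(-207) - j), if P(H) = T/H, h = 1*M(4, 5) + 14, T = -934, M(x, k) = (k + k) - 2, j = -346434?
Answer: -467/132519420 ≈ -3.5240e-6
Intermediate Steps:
M(x, k) = -2 + 2*k (M(x, k) = 2*k - 2 = -2 + 2*k)
h = 22 (h = 1*(-2 + 2*5) + 14 = 1*(-2 + 10) + 14 = 1*8 + 14 = 8 + 14 = 22)
Y(F) = 22
P(H) = -934/H
P(765)/(Y(-207) - j) = (-934/765)/(22 - 1*(-346434)) = (-934*1/765)/(22 + 346434) = -934/765/346456 = -934/765*1/346456 = -467/132519420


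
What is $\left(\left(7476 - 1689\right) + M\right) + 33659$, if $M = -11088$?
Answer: $28358$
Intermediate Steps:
$\left(\left(7476 - 1689\right) + M\right) + 33659 = \left(\left(7476 - 1689\right) - 11088\right) + 33659 = \left(5787 - 11088\right) + 33659 = -5301 + 33659 = 28358$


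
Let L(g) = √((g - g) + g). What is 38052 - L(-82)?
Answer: 38052 - I*√82 ≈ 38052.0 - 9.0554*I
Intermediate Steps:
L(g) = √g (L(g) = √(0 + g) = √g)
38052 - L(-82) = 38052 - √(-82) = 38052 - I*√82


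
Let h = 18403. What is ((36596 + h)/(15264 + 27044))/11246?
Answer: 7857/67970824 ≈ 0.00011559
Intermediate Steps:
((36596 + h)/(15264 + 27044))/11246 = ((36596 + 18403)/(15264 + 27044))/11246 = (54999/42308)*(1/11246) = (54999*(1/42308))*(1/11246) = (7857/6044)*(1/11246) = 7857/67970824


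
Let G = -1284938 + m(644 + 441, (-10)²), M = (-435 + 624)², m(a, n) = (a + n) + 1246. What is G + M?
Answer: -1246786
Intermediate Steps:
m(a, n) = 1246 + a + n
M = 35721 (M = 189² = 35721)
G = -1282507 (G = -1284938 + (1246 + (644 + 441) + (-10)²) = -1284938 + (1246 + 1085 + 100) = -1284938 + 2431 = -1282507)
G + M = -1282507 + 35721 = -1246786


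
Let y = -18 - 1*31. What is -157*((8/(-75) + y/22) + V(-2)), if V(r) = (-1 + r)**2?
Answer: -1726843/1650 ≈ -1046.6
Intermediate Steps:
y = -49 (y = -18 - 31 = -49)
-157*((8/(-75) + y/22) + V(-2)) = -157*((8/(-75) - 49/22) + (-1 - 2)**2) = -157*((8*(-1/75) - 49*1/22) + (-3)**2) = -157*((-8/75 - 49/22) + 9) = -157*(-3851/1650 + 9) = -157*10999/1650 = -1726843/1650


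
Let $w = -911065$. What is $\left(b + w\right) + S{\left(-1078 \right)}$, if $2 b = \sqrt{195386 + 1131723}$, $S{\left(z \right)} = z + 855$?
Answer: $-911288 + \frac{\sqrt{1327109}}{2} \approx -9.1071 \cdot 10^{5}$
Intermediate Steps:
$S{\left(z \right)} = 855 + z$
$b = \frac{\sqrt{1327109}}{2}$ ($b = \frac{\sqrt{195386 + 1131723}}{2} = \frac{\sqrt{1327109}}{2} \approx 576.0$)
$\left(b + w\right) + S{\left(-1078 \right)} = \left(\frac{\sqrt{1327109}}{2} - 911065\right) + \left(855 - 1078\right) = \left(-911065 + \frac{\sqrt{1327109}}{2}\right) - 223 = -911288 + \frac{\sqrt{1327109}}{2}$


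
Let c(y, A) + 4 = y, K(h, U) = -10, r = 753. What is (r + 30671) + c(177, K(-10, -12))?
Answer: 31597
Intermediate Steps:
c(y, A) = -4 + y
(r + 30671) + c(177, K(-10, -12)) = (753 + 30671) + (-4 + 177) = 31424 + 173 = 31597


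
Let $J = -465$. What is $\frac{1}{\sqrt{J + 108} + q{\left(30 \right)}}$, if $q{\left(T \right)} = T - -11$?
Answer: $\frac{41}{2038} - \frac{i \sqrt{357}}{2038} \approx 0.020118 - 0.0092711 i$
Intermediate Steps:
$q{\left(T \right)} = 11 + T$ ($q{\left(T \right)} = T + 11 = 11 + T$)
$\frac{1}{\sqrt{J + 108} + q{\left(30 \right)}} = \frac{1}{\sqrt{-465 + 108} + \left(11 + 30\right)} = \frac{1}{\sqrt{-357} + 41} = \frac{1}{i \sqrt{357} + 41} = \frac{1}{41 + i \sqrt{357}}$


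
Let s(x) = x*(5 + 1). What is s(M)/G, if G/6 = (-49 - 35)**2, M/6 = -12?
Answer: -1/98 ≈ -0.010204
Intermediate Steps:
M = -72 (M = 6*(-12) = -72)
G = 42336 (G = 6*(-49 - 35)**2 = 6*(-84)**2 = 6*7056 = 42336)
s(x) = 6*x (s(x) = x*6 = 6*x)
s(M)/G = (6*(-72))/42336 = -432*1/42336 = -1/98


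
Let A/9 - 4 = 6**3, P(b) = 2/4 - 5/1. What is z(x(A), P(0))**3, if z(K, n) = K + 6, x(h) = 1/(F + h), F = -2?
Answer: 1672023547909/7738893352 ≈ 216.05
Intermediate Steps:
P(b) = -9/2 (P(b) = 2*(1/4) - 5*1 = 1/2 - 5 = -9/2)
A = 1980 (A = 36 + 9*6**3 = 36 + 9*216 = 36 + 1944 = 1980)
x(h) = 1/(-2 + h)
z(K, n) = 6 + K
z(x(A), P(0))**3 = (6 + 1/(-2 + 1980))**3 = (6 + 1/1978)**3 = (11869/1978)**3 = 1672023547909/7738893352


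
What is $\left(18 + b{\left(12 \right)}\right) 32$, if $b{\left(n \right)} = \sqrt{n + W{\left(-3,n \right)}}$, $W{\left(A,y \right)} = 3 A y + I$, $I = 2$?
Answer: $576 + 32 i \sqrt{94} \approx 576.0 + 310.25 i$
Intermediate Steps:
$W{\left(A,y \right)} = 2 + 3 A y$ ($W{\left(A,y \right)} = 3 A y + 2 = 2 + 3 A y$)
$b{\left(n \right)} = \sqrt{2 - 8 n}$ ($b{\left(n \right)} = \sqrt{n + \left(2 + 3 \left(-3\right) n\right)} = \sqrt{n - \left(-2 + 9 n\right)} = \sqrt{2 - 8 n}$)
$\left(18 + b{\left(12 \right)}\right) 32 = \left(18 + \sqrt{2 - 96}\right) 32 = \left(18 + \sqrt{-94}\right) 32 = \left(18 + i \sqrt{94}\right) 32 = 576 + 32 i \sqrt{94}$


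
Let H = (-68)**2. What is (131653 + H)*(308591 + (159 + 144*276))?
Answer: 47491716838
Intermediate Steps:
H = 4624
(131653 + H)*(308591 + (159 + 144*276)) = (131653 + 4624)*(308591 + (159 + 144*276)) = 136277*(308591 + (159 + 39744)) = 136277*(308591 + 39903) = 136277*348494 = 47491716838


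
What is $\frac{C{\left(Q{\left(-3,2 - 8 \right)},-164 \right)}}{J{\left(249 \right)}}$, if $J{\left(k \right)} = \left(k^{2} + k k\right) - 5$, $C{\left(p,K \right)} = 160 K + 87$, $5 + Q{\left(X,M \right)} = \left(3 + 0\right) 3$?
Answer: $- \frac{26153}{123997} \approx -0.21092$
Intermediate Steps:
$Q{\left(X,M \right)} = 4$ ($Q{\left(X,M \right)} = -5 + \left(3 + 0\right) 3 = -5 + 3 \cdot 3 = -5 + 9 = 4$)
$C{\left(p,K \right)} = 87 + 160 K$
$J{\left(k \right)} = -5 + 2 k^{2}$ ($J{\left(k \right)} = \left(k^{2} + k^{2}\right) - 5 = 2 k^{2} - 5 = -5 + 2 k^{2}$)
$\frac{C{\left(Q{\left(-3,2 - 8 \right)},-164 \right)}}{J{\left(249 \right)}} = \frac{87 + 160 \left(-164\right)}{-5 + 2 \cdot 249^{2}} = \frac{87 - 26240}{-5 + 2 \cdot 62001} = - \frac{26153}{-5 + 124002} = - \frac{26153}{123997}$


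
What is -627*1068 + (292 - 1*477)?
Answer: -669821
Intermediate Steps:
-627*1068 + (292 - 1*477) = -669636 + (292 - 477) = -669636 - 185 = -669821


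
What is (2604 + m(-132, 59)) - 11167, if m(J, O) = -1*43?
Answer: -8606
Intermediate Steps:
m(J, O) = -43
(2604 + m(-132, 59)) - 11167 = (2604 - 43) - 11167 = 2561 - 11167 = -8606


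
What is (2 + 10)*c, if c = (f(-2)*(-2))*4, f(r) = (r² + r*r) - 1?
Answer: -672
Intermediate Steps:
f(r) = -1 + 2*r² (f(r) = (r² + r²) - 1 = 2*r² - 1 = -1 + 2*r²)
c = -56 (c = ((-1 + 2*(-2)²)*(-2))*4 = ((-1 + 2*4)*(-2))*4 = ((-1 + 8)*(-2))*4 = (7*(-2))*4 = -14*4 = -56)
(2 + 10)*c = (2 + 10)*(-56) = 12*(-56) = -672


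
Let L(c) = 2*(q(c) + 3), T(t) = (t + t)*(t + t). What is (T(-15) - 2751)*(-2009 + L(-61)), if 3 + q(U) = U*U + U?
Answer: -9830661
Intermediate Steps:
q(U) = -3 + U + U² (q(U) = -3 + (U*U + U) = -3 + (U² + U) = -3 + (U + U²) = -3 + U + U²)
T(t) = 4*t² (T(t) = (2*t)*(2*t) = 4*t²)
L(c) = 2*c + 2*c² (L(c) = 2*((-3 + c + c²) + 3) = 2*(c + c²) = 2*c + 2*c²)
(T(-15) - 2751)*(-2009 + L(-61)) = (4*(-15)² - 2751)*(-2009 + 2*(-61)*(1 - 61)) = (4*225 - 2751)*(-2009 + 2*(-61)*(-60)) = (900 - 2751)*(-2009 + 7320) = -1851*5311 = -9830661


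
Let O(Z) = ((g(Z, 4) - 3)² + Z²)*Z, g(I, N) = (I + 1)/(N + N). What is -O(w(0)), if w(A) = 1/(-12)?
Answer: 76793/110592 ≈ 0.69438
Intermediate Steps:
w(A) = -1/12
g(I, N) = (1 + I)/(2*N) (g(I, N) = (1 + I)/((2*N)) = (1 + I)*(1/(2*N)) = (1 + I)/(2*N))
O(Z) = Z*(Z² + (-23/8 + Z/8)²) (O(Z) = (((½)*(1 + Z)/4 - 3)² + Z²)*Z = (((½)*(¼)*(1 + Z) - 3)² + Z²)*Z = (((⅛ + Z/8) - 3)² + Z²)*Z = ((-23/8 + Z/8)² + Z²)*Z = (Z² + (-23/8 + Z/8)²)*Z = Z*(Z² + (-23/8 + Z/8)²))
-O(w(0)) = -((-1/12)³ + (1/64)*(-1/12)*(-23 - 1/12)²) = -(-1/1728 + (1/64)*(-1/12)*(-277/12)²) = -(-1/1728 + (1/64)*(-1/12)*(76729/144)) = -(-1/1728 - 76729/110592) = -1*(-76793/110592) = 76793/110592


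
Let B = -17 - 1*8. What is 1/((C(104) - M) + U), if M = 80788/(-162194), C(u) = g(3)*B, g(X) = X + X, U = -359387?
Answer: -81097/29157331695 ≈ -2.7814e-6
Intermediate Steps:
g(X) = 2*X
B = -25 (B = -17 - 8 = -25)
C(u) = -150 (C(u) = (2*3)*(-25) = 6*(-25) = -150)
M = -40394/81097 (M = 80788*(-1/162194) = -40394/81097 ≈ -0.49810)
1/((C(104) - M) + U) = 1/((-150 - 1*(-40394/81097)) - 359387) = 1/((-150 + 40394/81097) - 359387) = 1/(-12124156/81097 - 359387) = 1/(-29157331695/81097) = -81097/29157331695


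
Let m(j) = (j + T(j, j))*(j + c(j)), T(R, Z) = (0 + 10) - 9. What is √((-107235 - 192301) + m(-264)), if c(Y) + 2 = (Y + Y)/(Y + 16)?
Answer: 2*I*√55290639/31 ≈ 479.73*I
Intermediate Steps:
c(Y) = -2 + 2*Y/(16 + Y) (c(Y) = -2 + (Y + Y)/(Y + 16) = -2 + (2*Y)/(16 + Y) = -2 + 2*Y/(16 + Y))
T(R, Z) = 1 (T(R, Z) = 10 - 9 = 1)
m(j) = (1 + j)*(j - 32/(16 + j)) (m(j) = (j + 1)*(j - 32/(16 + j)) = (1 + j)*(j - 32/(16 + j)))
√((-107235 - 192301) + m(-264)) = √((-107235 - 192301) + (-32 - 32*(-264) - 264*(1 - 264)*(16 - 264))/(16 - 264)) = √(-299536 + (-32 + 8448 - 264*(-263)*(-248))/(-248)) = √(-299536 - (-32 + 8448 - 17219136)/248) = √(-299536 - 1/248*(-17210720)) = √(-299536 + 2151340/31) = √(-7134276/31) = 2*I*√55290639/31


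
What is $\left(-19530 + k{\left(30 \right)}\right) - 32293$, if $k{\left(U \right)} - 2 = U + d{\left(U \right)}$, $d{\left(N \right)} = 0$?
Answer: $-51791$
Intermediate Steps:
$k{\left(U \right)} = 2 + U$ ($k{\left(U \right)} = 2 + \left(U + 0\right) = 2 + U$)
$\left(-19530 + k{\left(30 \right)}\right) - 32293 = \left(-19530 + \left(2 + 30\right)\right) - 32293 = \left(-19530 + 32\right) - 32293 = -19498 - 32293 = -51791$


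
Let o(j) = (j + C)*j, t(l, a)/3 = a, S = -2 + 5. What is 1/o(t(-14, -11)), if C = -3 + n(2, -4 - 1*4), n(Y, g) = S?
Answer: 1/1089 ≈ 0.00091827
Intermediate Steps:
S = 3
n(Y, g) = 3
t(l, a) = 3*a
C = 0 (C = -3 + 3 = 0)
o(j) = j**2 (o(j) = (j + 0)*j = j*j = j**2)
1/o(t(-14, -11)) = 1/((3*(-11))**2) = 1/((-33)**2) = 1/1089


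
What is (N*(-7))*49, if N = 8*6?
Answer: -16464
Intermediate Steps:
N = 48
(N*(-7))*49 = (48*(-7))*49 = -336*49 = -16464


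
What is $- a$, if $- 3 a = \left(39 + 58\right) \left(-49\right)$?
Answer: $- \frac{4753}{3} \approx -1584.3$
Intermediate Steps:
$a = \frac{4753}{3}$ ($a = - \frac{\left(39 + 58\right) \left(-49\right)}{3} = - \frac{97 \left(-49\right)}{3} = \left(- \frac{1}{3}\right) \left(-4753\right) = \frac{4753}{3} \approx 1584.3$)
$- a = \left(-1\right) \frac{4753}{3} = - \frac{4753}{3}$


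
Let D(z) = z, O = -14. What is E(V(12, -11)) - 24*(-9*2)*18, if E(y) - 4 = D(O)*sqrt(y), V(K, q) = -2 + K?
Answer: 7780 - 14*sqrt(10) ≈ 7735.7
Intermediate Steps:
E(y) = 4 - 14*sqrt(y)
E(V(12, -11)) - 24*(-9*2)*18 = (4 - 14*sqrt(-2 + 12)) - 24*(-9*2)*18 = (4 - 14*sqrt(10)) - 24*(-18)*18 = (4 - 14*sqrt(10)) - (-432)*18 = (4 - 14*sqrt(10)) - 1*(-7776) = (4 - 14*sqrt(10)) + 7776 = 7780 - 14*sqrt(10)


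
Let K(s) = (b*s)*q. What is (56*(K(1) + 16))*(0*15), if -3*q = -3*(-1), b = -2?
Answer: 0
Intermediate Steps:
q = -1 (q = -(-1)*(-1) = -⅓*3 = -1)
K(s) = 2*s (K(s) = -2*s*(-1) = 2*s)
(56*(K(1) + 16))*(0*15) = (56*(2*1 + 16))*(0*15) = (56*(2 + 16))*0 = (56*18)*0 = 1008*0 = 0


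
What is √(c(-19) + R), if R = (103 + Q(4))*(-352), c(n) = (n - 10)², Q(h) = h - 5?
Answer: I*√35063 ≈ 187.25*I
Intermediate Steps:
Q(h) = -5 + h
c(n) = (-10 + n)²
R = -35904 (R = (103 + (-5 + 4))*(-352) = (103 - 1)*(-352) = 102*(-352) = -35904)
√(c(-19) + R) = √((-10 - 19)² - 35904) = √((-29)² - 35904) = √(841 - 35904) = √(-35063) = I*√35063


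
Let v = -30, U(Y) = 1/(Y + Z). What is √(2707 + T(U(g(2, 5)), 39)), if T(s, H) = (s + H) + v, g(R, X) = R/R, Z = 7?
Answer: √43458/4 ≈ 52.116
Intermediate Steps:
g(R, X) = 1
U(Y) = 1/(7 + Y) (U(Y) = 1/(Y + 7) = 1/(7 + Y))
T(s, H) = -30 + H + s (T(s, H) = (s + H) - 30 = (H + s) - 30 = -30 + H + s)
√(2707 + T(U(g(2, 5)), 39)) = √(2707 + (-30 + 39 + 1/(7 + 1))) = √(2707 + (-30 + 39 + 1/8)) = √(2707 + (-30 + 39 + ⅛)) = √(2707 + 73/8) = √(21729/8) = √43458/4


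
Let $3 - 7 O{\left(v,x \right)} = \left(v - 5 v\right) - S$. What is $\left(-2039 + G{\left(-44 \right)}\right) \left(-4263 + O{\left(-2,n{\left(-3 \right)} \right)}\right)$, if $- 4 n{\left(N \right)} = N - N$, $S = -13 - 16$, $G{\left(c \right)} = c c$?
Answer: $\frac{3077125}{7} \approx 4.3959 \cdot 10^{5}$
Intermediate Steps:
$G{\left(c \right)} = c^{2}$
$S = -29$
$n{\left(N \right)} = 0$ ($n{\left(N \right)} = - \frac{N - N}{4} = \left(- \frac{1}{4}\right) 0 = 0$)
$O{\left(v,x \right)} = - \frac{26}{7} + \frac{4 v}{7}$ ($O{\left(v,x \right)} = \frac{3}{7} - \frac{\left(v - 5 v\right) - -29}{7} = \frac{3}{7} - \frac{- 4 v + 29}{7} = \frac{3}{7} - \frac{29 - 4 v}{7} = \frac{3}{7} + \left(- \frac{29}{7} + \frac{4 v}{7}\right) = - \frac{26}{7} + \frac{4 v}{7}$)
$\left(-2039 + G{\left(-44 \right)}\right) \left(-4263 + O{\left(-2,n{\left(-3 \right)} \right)}\right) = \left(-2039 + \left(-44\right)^{2}\right) \left(-4263 + \left(- \frac{26}{7} + \frac{4}{7} \left(-2\right)\right)\right) = \left(-2039 + 1936\right) \left(-4263 - \frac{34}{7}\right) = - 103 \left(-4263 - \frac{34}{7}\right) = \left(-103\right) \left(- \frac{29875}{7}\right) = \frac{3077125}{7}$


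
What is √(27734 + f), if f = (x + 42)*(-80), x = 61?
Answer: 57*√6 ≈ 139.62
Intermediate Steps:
f = -8240 (f = (61 + 42)*(-80) = 103*(-80) = -8240)
√(27734 + f) = √(27734 - 8240) = √19494 = 57*√6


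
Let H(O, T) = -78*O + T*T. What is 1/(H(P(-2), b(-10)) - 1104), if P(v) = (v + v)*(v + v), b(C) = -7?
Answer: -1/2303 ≈ -0.00043422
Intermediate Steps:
P(v) = 4*v**2 (P(v) = (2*v)*(2*v) = 4*v**2)
H(O, T) = T**2 - 78*O (H(O, T) = -78*O + T**2 = T**2 - 78*O)
1/(H(P(-2), b(-10)) - 1104) = 1/(((-7)**2 - 312*(-2)**2) - 1104) = 1/((49 - 312*4) - 1104) = 1/((49 - 78*16) - 1104) = 1/((49 - 1248) - 1104) = 1/(-1199 - 1104) = 1/(-2303) = -1/2303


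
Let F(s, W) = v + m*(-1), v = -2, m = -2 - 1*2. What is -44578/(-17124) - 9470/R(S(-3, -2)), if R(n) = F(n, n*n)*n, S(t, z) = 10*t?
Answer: 228943/1427 ≈ 160.44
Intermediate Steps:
m = -4 (m = -2 - 2 = -4)
F(s, W) = 2 (F(s, W) = -2 - 4*(-1) = -2 + 4 = 2)
R(n) = 2*n
-44578/(-17124) - 9470/R(S(-3, -2)) = -44578/(-17124) - 9470/(2*(10*(-3))) = -44578*(-1/17124) - 9470/(2*(-30)) = 22289/8562 - 9470/(-60) = 22289/8562 - 9470*(-1/60) = 22289/8562 + 947/6 = 228943/1427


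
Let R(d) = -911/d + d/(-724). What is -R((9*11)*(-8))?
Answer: -321707/143352 ≈ -2.2442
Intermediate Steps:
R(d) = -911/d - d/724 (R(d) = -911/d + d*(-1/724) = -911/d - d/724)
-R((9*11)*(-8)) = -(-911/((9*11)*(-8)) - 9*11*(-8)/724) = -(-911/(99*(-8)) - 99*(-8)/724) = -(-911/(-792) - 1/724*(-792)) = -(-911*(-1/792) + 198/181) = -(911/792 + 198/181) = -1*321707/143352 = -321707/143352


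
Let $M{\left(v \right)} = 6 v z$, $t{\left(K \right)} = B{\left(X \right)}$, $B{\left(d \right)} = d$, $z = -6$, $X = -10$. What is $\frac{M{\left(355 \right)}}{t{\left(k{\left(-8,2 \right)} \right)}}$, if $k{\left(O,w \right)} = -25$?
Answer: $1278$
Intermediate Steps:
$t{\left(K \right)} = -10$
$M{\left(v \right)} = - 36 v$ ($M{\left(v \right)} = 6 v \left(-6\right) = - 36 v$)
$\frac{M{\left(355 \right)}}{t{\left(k{\left(-8,2 \right)} \right)}} = \frac{\left(-36\right) 355}{-10} = \left(-12780\right) \left(- \frac{1}{10}\right) = 1278$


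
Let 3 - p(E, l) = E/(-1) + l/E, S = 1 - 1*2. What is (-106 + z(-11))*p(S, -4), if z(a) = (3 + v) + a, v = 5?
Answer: 218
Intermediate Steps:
S = -1 (S = 1 - 2 = -1)
p(E, l) = 3 + E - l/E (p(E, l) = 3 - (E/(-1) + l/E) = 3 - (E*(-1) + l/E) = 3 - (-E + l/E) = 3 + (E - l/E) = 3 + E - l/E)
z(a) = 8 + a (z(a) = (3 + 5) + a = 8 + a)
(-106 + z(-11))*p(S, -4) = (-106 + (8 - 11))*(3 - 1 - 1*(-4)/(-1)) = (-106 - 3)*(3 - 1 - 1*(-4)*(-1)) = -109*(3 - 1 - 4) = -109*(-2) = 218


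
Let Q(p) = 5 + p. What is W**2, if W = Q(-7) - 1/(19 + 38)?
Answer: 13225/3249 ≈ 4.0705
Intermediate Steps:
W = -115/57 (W = (5 - 7) - 1/(19 + 38) = -2 - 1/57 = -115/57 ≈ -2.0175)
W**2 = (-115/57)**2 = 13225/3249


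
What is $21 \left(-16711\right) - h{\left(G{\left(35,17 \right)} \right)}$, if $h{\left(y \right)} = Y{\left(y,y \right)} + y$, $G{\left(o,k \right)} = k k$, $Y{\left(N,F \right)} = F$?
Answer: $-351509$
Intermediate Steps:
$G{\left(o,k \right)} = k^{2}$
$h{\left(y \right)} = 2 y$ ($h{\left(y \right)} = y + y = 2 y$)
$21 \left(-16711\right) - h{\left(G{\left(35,17 \right)} \right)} = 21 \left(-16711\right) - 2 \cdot 17^{2} = -350931 - 2 \cdot 289 = -350931 - 578 = -351509$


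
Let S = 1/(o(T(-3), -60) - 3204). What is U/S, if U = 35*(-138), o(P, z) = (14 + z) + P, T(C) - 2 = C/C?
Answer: 15683010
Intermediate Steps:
T(C) = 3 (T(C) = 2 + C/C = 2 + 1 = 3)
o(P, z) = 14 + P + z
U = -4830
S = -1/3247 (S = 1/((14 + 3 - 60) - 3204) = 1/(-43 - 3204) = 1/(-3247) = -1/3247 ≈ -0.00030798)
U/S = -4830/(-1/3247) = -4830*(-3247) = 15683010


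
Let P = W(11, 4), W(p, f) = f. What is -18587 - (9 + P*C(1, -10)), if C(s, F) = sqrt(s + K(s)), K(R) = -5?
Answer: -18596 - 8*I ≈ -18596.0 - 8.0*I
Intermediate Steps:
P = 4
C(s, F) = sqrt(-5 + s) (C(s, F) = sqrt(s - 5) = sqrt(-5 + s))
-18587 - (9 + P*C(1, -10)) = -18587 - (9 + 4*sqrt(-5 + 1)) = -18587 - (9 + 4*sqrt(-4)) = -18587 - (9 + 4*(2*I)) = -18587 - (9 + 8*I) = -18587 + (-9 - 8*I) = -18596 - 8*I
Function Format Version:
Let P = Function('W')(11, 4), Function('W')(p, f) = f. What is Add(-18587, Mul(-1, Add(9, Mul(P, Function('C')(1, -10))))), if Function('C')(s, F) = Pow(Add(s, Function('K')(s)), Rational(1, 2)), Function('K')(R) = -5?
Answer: Add(-18596, Mul(-8, I)) ≈ Add(-18596., Mul(-8.0000, I))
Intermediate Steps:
P = 4
Function('C')(s, F) = Pow(Add(-5, s), Rational(1, 2)) (Function('C')(s, F) = Pow(Add(s, -5), Rational(1, 2)) = Pow(Add(-5, s), Rational(1, 2)))
Add(-18587, Mul(-1, Add(9, Mul(P, Function('C')(1, -10))))) = Add(-18587, Mul(-1, Add(9, Mul(4, Pow(Add(-5, 1), Rational(1, 2)))))) = Add(-18587, Mul(-1, Add(9, Mul(4, Pow(-4, Rational(1, 2)))))) = Add(-18587, Mul(-1, Add(9, Mul(4, Mul(2, I))))) = Add(-18587, Mul(-1, Add(9, Mul(8, I)))) = Add(-18587, Add(-9, Mul(-8, I))) = Add(-18596, Mul(-8, I))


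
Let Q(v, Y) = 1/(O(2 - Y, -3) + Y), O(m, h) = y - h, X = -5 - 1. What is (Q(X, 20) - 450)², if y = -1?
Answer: 97990201/484 ≈ 2.0246e+5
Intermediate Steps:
X = -6
O(m, h) = -1 - h
Q(v, Y) = 1/(2 + Y) (Q(v, Y) = 1/((-1 - 1*(-3)) + Y) = 1/((-1 + 3) + Y) = 1/(2 + Y))
(Q(X, 20) - 450)² = (1/(2 + 20) - 450)² = (1/22 - 450)² = (-9899/22)² = 97990201/484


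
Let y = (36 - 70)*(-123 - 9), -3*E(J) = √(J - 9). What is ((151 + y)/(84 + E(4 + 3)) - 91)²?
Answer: (1640730*√2 + 81253663*I)/(2*(252*√2 + 31751*I)) ≈ 1279.8 - 22.175*I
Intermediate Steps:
E(J) = -√(-9 + J)/3 (E(J) = -√(J - 9)/3 = -√(-9 + J)/3)
y = 4488 (y = -34*(-132) = 4488)
((151 + y)/(84 + E(4 + 3)) - 91)² = ((151 + 4488)/(84 - √(-9 + (4 + 3))/3) - 91)² = (4639/(84 - √(-9 + 7)/3) - 91)² = (4639/(84 - I*√2/3) - 91)² = (-91 + 4639/(84 - I*√2/3))²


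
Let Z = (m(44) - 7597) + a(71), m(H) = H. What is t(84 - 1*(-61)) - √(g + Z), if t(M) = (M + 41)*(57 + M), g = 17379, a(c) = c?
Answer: 37572 - √9897 ≈ 37473.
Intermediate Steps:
Z = -7482 (Z = (44 - 7597) + 71 = -7553 + 71 = -7482)
t(M) = (41 + M)*(57 + M)
t(84 - 1*(-61)) - √(g + Z) = (2337 + (84 - 1*(-61))² + 98*(84 - 1*(-61))) - √(17379 - 7482) = (2337 + (84 + 61)² + 98*(84 + 61)) - √9897 = (2337 + 145² + 98*145) - √9897 = (2337 + 21025 + 14210) - √9897 = 37572 - √9897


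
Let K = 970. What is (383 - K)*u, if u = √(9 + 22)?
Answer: -587*√31 ≈ -3268.3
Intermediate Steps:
u = √31 ≈ 5.5678
(383 - K)*u = (383 - 1*970)*√31 = (383 - 970)*√31 = -587*√31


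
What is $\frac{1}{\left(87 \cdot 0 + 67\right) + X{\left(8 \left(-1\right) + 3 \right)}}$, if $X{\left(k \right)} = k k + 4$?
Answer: $\frac{1}{96} \approx 0.010417$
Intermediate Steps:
$X{\left(k \right)} = 4 + k^{2}$ ($X{\left(k \right)} = k^{2} + 4 = 4 + k^{2}$)
$\frac{1}{\left(87 \cdot 0 + 67\right) + X{\left(8 \left(-1\right) + 3 \right)}} = \frac{1}{\left(87 \cdot 0 + 67\right) + \left(4 + \left(8 \left(-1\right) + 3\right)^{2}\right)} = \frac{1}{\left(0 + 67\right) + \left(4 + \left(-8 + 3\right)^{2}\right)} = \frac{1}{67 + \left(4 + \left(-5\right)^{2}\right)} = \frac{1}{67 + \left(4 + 25\right)} = \frac{1}{67 + 29} = \frac{1}{96}$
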